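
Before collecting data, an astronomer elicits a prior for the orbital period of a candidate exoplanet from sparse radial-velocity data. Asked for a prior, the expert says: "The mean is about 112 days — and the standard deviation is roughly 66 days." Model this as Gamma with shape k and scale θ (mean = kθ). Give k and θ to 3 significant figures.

For Gamma(k, scale θ): mean = kθ, variance = kθ², so CV = 1/√k.
CV = SD/mean = 66/112 = 0.5893, hence k = 1/CV² = 2.88.
Then θ = mean/k = 112/2.88 = 38.9.

k ≈ 2.88, θ ≈ 38.9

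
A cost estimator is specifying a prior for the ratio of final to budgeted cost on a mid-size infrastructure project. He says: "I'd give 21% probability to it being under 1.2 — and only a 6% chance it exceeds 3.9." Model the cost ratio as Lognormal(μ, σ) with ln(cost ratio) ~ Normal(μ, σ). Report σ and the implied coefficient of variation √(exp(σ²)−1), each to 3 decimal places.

σ ≈ 0.499, CV ≈ 0.532

If T ~ Lognormal(μ,σ) then ln T ~ Normal(μ,σ), so the p-quantile of ln T is μ + z_p·σ.
ln(1.2) = 0.1823 and ln(3.9) = 1.361; z_{0.21} = -0.8064, z_{0.94} = 1.555.
σ = (1.361 − 0.1823)/(1.555 − (-0.8064)) = 0.499.
μ = 0.1823 − (-0.8064)·0.499 = 0.585.
CV = √(exp(σ²)−1) = √(exp(0.2492)−1) = 0.532.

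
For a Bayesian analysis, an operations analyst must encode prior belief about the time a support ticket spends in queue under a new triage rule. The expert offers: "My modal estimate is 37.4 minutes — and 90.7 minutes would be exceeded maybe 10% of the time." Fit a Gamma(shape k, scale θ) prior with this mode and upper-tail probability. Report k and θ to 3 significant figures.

Gamma(k,θ) with k>1 has mode (k−1)θ, so θ = 37.4/(k−1).
Need P(X < 90.7) = 0.9 with θ tied to k this way. Start at k = 2, θ = 37.4: P(X<90.7) ≈ 0.697.
Too low — raise k to concentrate. Iterating converges to k ≈ 3.45.
Then θ = 37.4/(3.45−1) ≈ 15.3.

k ≈ 3.45, θ ≈ 15.3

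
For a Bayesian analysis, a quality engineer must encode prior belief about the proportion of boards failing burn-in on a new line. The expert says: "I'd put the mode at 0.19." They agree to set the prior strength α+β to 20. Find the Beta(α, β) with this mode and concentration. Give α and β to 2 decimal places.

α = 4.42, β = 15.58

For α,β > 1 the Beta mode is (α−1)/(α+β−2). With α+β = 20, the mode is (α−1)/18.
Set (α−1)/18 = 0.19 → α = 1 + 0.19·18 = 4.42.
β = 20 − α = 15.58.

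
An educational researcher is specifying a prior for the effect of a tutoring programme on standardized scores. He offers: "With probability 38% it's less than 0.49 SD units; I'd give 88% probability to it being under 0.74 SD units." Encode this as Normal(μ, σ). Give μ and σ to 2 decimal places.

The p-quantile of Normal(μ,σ) is μ + z_p·σ, with z_{0.38} = -0.3055 and z_{0.88} = 1.175.
Eliminate σ: μ = (z₂·x₁ − z₁·x₂)/(z₂ − z₁) = (1.175·0.49 − (-0.3055)·0.74)/1.48 = 0.54.
Then σ = (x₂ − x₁)/(z₂ − z₁) = (0.74 − 0.49)/1.48 = 0.17.

μ = 0.54, σ = 0.17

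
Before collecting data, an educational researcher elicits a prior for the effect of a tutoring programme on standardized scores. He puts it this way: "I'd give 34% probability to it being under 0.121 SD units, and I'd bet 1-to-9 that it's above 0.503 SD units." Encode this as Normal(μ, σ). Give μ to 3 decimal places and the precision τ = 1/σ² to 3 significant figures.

The p-quantile of Normal(μ,σ) is μ + z_p·σ, with z_{0.34} = -0.4125 and z_{0.9} = 1.282.
Eliminate σ: μ = (z₂·x₁ − z₁·x₂)/(z₂ − z₁) = (1.282·0.121 − (-0.4125)·0.503)/1.694 = 0.214.
Then σ = (x₂ − x₁)/(z₂ − z₁) = (0.503 − 0.121)/1.694 = 0.225.
Precision τ = 1/σ² = 1/0.2255² = 19.7.

μ = 0.214, τ = 19.7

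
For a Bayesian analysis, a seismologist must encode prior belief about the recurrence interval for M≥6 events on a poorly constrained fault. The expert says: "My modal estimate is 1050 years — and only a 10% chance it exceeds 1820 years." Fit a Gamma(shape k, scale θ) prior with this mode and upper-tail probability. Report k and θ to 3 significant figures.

Gamma(k,θ) with k>1 has mode (k−1)θ, so θ = 1050/(k−1).
Need P(X < 1820) = 0.9 with θ tied to k this way. Start at k = 2, θ = 1050: P(X<1820) ≈ 0.517.
Too low — raise k to concentrate. Iterating converges to k ≈ 7.27.
Then θ = 1050/(7.27−1) ≈ 167.

k ≈ 7.27, θ ≈ 167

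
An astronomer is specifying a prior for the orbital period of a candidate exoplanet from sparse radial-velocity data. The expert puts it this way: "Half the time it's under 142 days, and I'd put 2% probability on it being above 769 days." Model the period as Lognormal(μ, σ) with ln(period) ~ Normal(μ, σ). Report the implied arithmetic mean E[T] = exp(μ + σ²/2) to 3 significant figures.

E[T] ≈ 199 days

If T ~ Lognormal(μ,σ) then ln T ~ Normal(μ,σ), so the p-quantile of ln T is μ + z_p·σ.
ln(142) = 4.956 and ln(769) = 6.645; z_{0.5} = 0, z_{0.98} = 2.054.
σ = (6.645 − 4.956)/(2.054 − (0)) = 0.823.
μ = 4.956 − (0)·0.823 = 4.956.
E[T] = exp(μ + σ²/2) = exp(4.956 + 0.3383) = 199 days.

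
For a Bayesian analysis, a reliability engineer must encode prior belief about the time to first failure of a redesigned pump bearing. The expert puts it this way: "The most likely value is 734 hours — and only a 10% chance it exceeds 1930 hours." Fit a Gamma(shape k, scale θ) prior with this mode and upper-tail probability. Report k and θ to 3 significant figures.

k ≈ 3.05, θ ≈ 358

Gamma(k,θ) with k>1 has mode (k−1)θ, so θ = 734/(k−1).
Need P(X < 1930) = 0.9 with θ tied to k this way. Start at k = 2, θ = 734: P(X<1930) ≈ 0.738.
Too low — raise k to concentrate. Iterating converges to k ≈ 3.05.
Then θ = 734/(3.05−1) ≈ 358.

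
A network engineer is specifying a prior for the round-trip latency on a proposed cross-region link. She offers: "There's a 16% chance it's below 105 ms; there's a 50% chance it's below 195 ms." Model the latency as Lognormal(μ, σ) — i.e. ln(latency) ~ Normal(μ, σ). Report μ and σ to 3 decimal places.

μ ≈ 5.273, σ ≈ 0.622

If T ~ Lognormal(μ,σ) then ln T ~ Normal(μ,σ), so the p-quantile of ln T is μ + z_p·σ.
ln(105) = 4.654 and ln(195) = 5.273; z_{0.16} = -0.9945, z_{0.5} = 0.
σ = (5.273 − 4.654)/(0 − (-0.9945)) = 0.622.
μ = 4.654 − (-0.9945)·0.622 = 5.273.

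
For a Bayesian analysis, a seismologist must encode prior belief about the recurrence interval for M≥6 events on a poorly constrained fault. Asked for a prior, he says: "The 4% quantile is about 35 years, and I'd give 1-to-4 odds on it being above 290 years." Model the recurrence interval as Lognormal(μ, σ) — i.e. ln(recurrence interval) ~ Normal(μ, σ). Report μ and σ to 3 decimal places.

μ ≈ 4.983, σ ≈ 0.816

If T ~ Lognormal(μ,σ) then ln T ~ Normal(μ,σ), so the p-quantile of ln T is μ + z_p·σ.
ln(35) = 3.555 and ln(290) = 5.67; z_{0.04} = -1.751, z_{0.8} = 0.8416.
σ = (5.67 − 3.555)/(0.8416 − (-1.751)) = 0.816.
μ = 3.555 − (-1.751)·0.816 = 4.983.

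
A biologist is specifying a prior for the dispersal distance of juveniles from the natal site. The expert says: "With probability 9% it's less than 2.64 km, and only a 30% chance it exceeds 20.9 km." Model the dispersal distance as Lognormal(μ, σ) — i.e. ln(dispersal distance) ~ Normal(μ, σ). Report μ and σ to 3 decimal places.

μ ≈ 2.458, σ ≈ 1.109

If T ~ Lognormal(μ,σ) then ln T ~ Normal(μ,σ), so the p-quantile of ln T is μ + z_p·σ.
ln(2.64) = 0.9708 and ln(20.9) = 3.04; z_{0.09} = -1.341, z_{0.7} = 0.5244.
σ = (3.04 − 0.9708)/(0.5244 − (-1.341)) = 1.109.
μ = 0.9708 − (-1.341)·1.109 = 2.458.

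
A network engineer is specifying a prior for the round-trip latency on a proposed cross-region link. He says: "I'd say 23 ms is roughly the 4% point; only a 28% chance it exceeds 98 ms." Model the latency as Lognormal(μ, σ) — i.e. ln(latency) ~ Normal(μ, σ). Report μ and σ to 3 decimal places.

μ ≈ 4.223, σ ≈ 0.621

If T ~ Lognormal(μ,σ) then ln T ~ Normal(μ,σ), so the p-quantile of ln T is μ + z_p·σ.
ln(23) = 3.135 and ln(98) = 4.585; z_{0.04} = -1.751, z_{0.72} = 0.5828.
σ = (4.585 − 3.135)/(0.5828 − (-1.751)) = 0.621.
μ = 3.135 − (-1.751)·0.621 = 4.223.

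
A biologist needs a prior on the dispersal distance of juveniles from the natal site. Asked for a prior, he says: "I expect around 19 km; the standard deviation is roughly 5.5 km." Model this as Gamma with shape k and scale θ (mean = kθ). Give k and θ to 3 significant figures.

k ≈ 11.9, θ ≈ 1.59

For Gamma(k, scale θ): mean = kθ, variance = kθ², so CV = 1/√k.
CV = SD/mean = 5.5/19 = 0.2895, hence k = 1/CV² = 11.9.
Then θ = mean/k = 19/11.9 = 1.59.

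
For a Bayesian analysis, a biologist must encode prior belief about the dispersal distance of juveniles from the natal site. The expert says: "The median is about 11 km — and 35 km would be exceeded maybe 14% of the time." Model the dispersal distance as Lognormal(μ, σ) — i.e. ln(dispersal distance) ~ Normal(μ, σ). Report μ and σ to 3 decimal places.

If T ~ Lognormal(μ,σ) then ln T ~ Normal(μ,σ), so the p-quantile of ln T is μ + z_p·σ.
ln(11) = 2.398 and ln(35) = 3.555; z_{0.5} = 0, z_{0.86} = 1.08.
σ = (3.555 − 2.398)/(1.08 − (0)) = 1.071.
μ = 2.398 − (0)·1.071 = 2.398.

μ ≈ 2.398, σ ≈ 1.071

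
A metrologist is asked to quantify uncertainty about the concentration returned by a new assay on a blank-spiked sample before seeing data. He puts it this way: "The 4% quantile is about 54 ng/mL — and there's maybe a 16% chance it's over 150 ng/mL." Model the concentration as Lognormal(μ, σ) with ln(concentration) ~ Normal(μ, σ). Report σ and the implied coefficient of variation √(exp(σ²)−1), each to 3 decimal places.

σ ≈ 0.372, CV ≈ 0.385

If T ~ Lognormal(μ,σ) then ln T ~ Normal(μ,σ), so the p-quantile of ln T is μ + z_p·σ.
ln(54) = 3.989 and ln(150) = 5.011; z_{0.04} = -1.751, z_{0.84} = 0.9945.
σ = (5.011 − 3.989)/(0.9945 − (-1.751)) = 0.372.
μ = 3.989 − (-1.751)·0.372 = 4.641.
CV = √(exp(σ²)−1) = √(exp(0.1385)−1) = 0.385.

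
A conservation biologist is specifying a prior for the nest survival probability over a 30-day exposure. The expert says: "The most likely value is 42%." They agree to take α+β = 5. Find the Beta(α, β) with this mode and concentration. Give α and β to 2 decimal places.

α = 2.26, β = 2.74

For α,β > 1 the Beta mode is (α−1)/(α+β−2). With α+β = 5, the mode is (α−1)/3.
Set (α−1)/3 = 0.42 → α = 1 + 0.42·3 = 2.26.
β = 5 − α = 2.74.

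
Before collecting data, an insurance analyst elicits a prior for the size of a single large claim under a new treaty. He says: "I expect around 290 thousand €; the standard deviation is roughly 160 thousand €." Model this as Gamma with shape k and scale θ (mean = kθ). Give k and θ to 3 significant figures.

k ≈ 3.29, θ ≈ 88.3

For Gamma(k, scale θ): mean = kθ, variance = kθ², so CV = 1/√k.
CV = SD/mean = 160/290 = 0.5517, hence k = 1/CV² = 3.29.
Then θ = mean/k = 290/3.29 = 88.3.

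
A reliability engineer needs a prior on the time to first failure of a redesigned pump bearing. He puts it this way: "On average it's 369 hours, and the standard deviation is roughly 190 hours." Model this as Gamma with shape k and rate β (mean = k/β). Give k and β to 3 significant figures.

k ≈ 3.77, β ≈ 0.0102

For Gamma(k, rate β): mean = k/β, variance = k/β², so CV = 1/√k.
CV = SD/mean = 190/369 = 0.5149, hence k = 1/CV² = 3.77.
Then β = k/mean = 3.77/369 = 0.0102.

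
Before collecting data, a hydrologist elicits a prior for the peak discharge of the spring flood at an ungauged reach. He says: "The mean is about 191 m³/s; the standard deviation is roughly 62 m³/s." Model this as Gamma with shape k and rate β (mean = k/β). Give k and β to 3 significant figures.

For Gamma(k, rate β): mean = k/β, variance = k/β², so CV = 1/√k.
CV = SD/mean = 62/191 = 0.3246, hence k = 1/CV² = 9.49.
Then β = k/mean = 9.49/191 = 0.0497.

k ≈ 9.49, β ≈ 0.0497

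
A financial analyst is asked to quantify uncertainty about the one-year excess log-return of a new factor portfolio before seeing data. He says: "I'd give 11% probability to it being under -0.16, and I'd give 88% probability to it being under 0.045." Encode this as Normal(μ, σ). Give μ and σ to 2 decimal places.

The p-quantile of Normal(μ,σ) is μ + z_p·σ, with z_{0.11} = -1.227 and z_{0.88} = 1.175.
Eliminate σ: μ = (z₂·x₁ − z₁·x₂)/(z₂ − z₁) = (1.175·-0.16 − (-1.227)·0.045)/2.402 = -0.06.
Then σ = (x₂ − x₁)/(z₂ − z₁) = (0.045 − -0.16)/2.402 = 0.09.

μ = -0.06, σ = 0.09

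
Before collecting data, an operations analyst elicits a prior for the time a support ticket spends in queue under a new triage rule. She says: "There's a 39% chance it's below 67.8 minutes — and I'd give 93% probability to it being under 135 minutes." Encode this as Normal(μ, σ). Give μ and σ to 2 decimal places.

The p-quantile of Normal(μ,σ) is μ + z_p·σ, with z_{0.39} = -0.2793 and z_{0.93} = 1.476.
Eliminate σ: μ = (z₂·x₁ − z₁·x₂)/(z₂ − z₁) = (1.476·67.8 − (-0.2793)·135)/1.755 = 78.49.
Then σ = (x₂ − x₁)/(z₂ − z₁) = (135 − 67.8)/1.755 = 38.29.

μ = 78.49, σ = 38.29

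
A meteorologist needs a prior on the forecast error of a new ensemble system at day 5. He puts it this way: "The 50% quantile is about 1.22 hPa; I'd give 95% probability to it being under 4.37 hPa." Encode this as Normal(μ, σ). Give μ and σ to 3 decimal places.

The p-quantile of Normal(μ,σ) is μ + z_p·σ, with z_{0.5} = 0 and z_{0.95} = 1.645.
Eliminate σ: μ = (z₂·x₁ − z₁·x₂)/(z₂ − z₁) = (1.645·1.22 − (0)·4.37)/1.645 = 1.220.
Then σ = (x₂ − x₁)/(z₂ − z₁) = (4.37 − 1.22)/1.645 = 1.915.

μ = 1.220, σ = 1.915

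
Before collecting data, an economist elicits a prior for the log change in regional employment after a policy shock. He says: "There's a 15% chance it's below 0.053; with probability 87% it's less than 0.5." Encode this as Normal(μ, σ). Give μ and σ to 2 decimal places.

The p-quantile of Normal(μ,σ) is μ + z_p·σ, with z_{0.15} = -1.036 and z_{0.87} = 1.126.
Eliminate σ: μ = (z₂·x₁ − z₁·x₂)/(z₂ − z₁) = (1.126·0.053 − (-1.036)·0.5)/2.163 = 0.27.
Then σ = (x₂ − x₁)/(z₂ − z₁) = (0.5 − 0.053)/2.163 = 0.21.

μ = 0.27, σ = 0.21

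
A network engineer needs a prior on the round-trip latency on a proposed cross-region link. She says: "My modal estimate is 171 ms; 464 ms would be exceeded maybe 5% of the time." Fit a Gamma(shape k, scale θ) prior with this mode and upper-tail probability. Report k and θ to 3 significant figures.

Gamma(k,θ) with k>1 has mode (k−1)θ, so θ = 171/(k−1).
Need P(X < 464) = 0.95 with θ tied to k this way. Start at k = 2, θ = 171: P(X<464) ≈ 0.754.
Too low — raise k to concentrate. Iterating converges to k ≈ 3.7.
Then θ = 171/(3.7−1) ≈ 63.4.

k ≈ 3.7, θ ≈ 63.4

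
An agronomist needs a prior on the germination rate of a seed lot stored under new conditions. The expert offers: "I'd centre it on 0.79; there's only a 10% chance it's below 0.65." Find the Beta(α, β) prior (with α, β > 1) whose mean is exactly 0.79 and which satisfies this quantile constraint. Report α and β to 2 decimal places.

α ≈ 11.77, β ≈ 3.13

With mean 0.79 fixed, write α = 0.79s, β = 0.21s where s = α+β.
Need P(θ < 0.65) = 0.1 under Beta(0.79s, 0.21s). Normal approximation: (q−m)/√(m(1−m)/s) ≈ z_{0.1} = -1.28, so s ≈ 0.79·0.21·(-1.28)²/(0.65−0.79)² = 13.9.
At s = 13.9: P(θ<0.65) ≈ 0.107. Adjusting to match 0.1 gives s ≈ 14.90.
So α = 0.79·14.90 ≈ 11.77, β = 0.21·14.90 ≈ 3.13.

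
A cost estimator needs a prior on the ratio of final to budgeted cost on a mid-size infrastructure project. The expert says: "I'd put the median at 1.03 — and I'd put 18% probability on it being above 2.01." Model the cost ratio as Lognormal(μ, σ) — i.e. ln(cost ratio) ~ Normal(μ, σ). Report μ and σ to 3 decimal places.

If T ~ Lognormal(μ,σ) then ln T ~ Normal(μ,σ), so the p-quantile of ln T is μ + z_p·σ.
ln(1.03) = 0.02956 and ln(2.01) = 0.6981; z_{0.5} = 0, z_{0.82} = 0.9154.
σ = (0.6981 − 0.02956)/(0.9154 − (0)) = 0.730.
μ = 0.02956 − (0)·0.730 = 0.030.

μ ≈ 0.030, σ ≈ 0.730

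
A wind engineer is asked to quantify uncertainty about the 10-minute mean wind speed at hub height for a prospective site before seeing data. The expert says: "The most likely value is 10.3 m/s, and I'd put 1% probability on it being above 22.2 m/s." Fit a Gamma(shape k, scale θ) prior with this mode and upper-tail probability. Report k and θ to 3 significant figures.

k ≈ 9.21, θ ≈ 1.25

Gamma(k,θ) with k>1 has mode (k−1)θ, so θ = 10.3/(k−1).
Need P(X < 22.2) = 0.99 with θ tied to k this way. Start at k = 2, θ = 10.3: P(X<22.2) ≈ 0.634.
Too low — raise k to concentrate. Iterating converges to k ≈ 9.21.
Then θ = 10.3/(9.21−1) ≈ 1.25.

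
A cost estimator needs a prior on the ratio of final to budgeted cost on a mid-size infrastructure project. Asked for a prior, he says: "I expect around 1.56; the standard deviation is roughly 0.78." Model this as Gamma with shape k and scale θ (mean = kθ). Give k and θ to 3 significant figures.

For Gamma(k, scale θ): mean = kθ, variance = kθ², so CV = 1/√k.
CV = SD/mean = 0.78/1.56 = 0.5, hence k = 1/CV² = 4.
Then θ = mean/k = 1.56/4 = 0.39.

k ≈ 4, θ ≈ 0.39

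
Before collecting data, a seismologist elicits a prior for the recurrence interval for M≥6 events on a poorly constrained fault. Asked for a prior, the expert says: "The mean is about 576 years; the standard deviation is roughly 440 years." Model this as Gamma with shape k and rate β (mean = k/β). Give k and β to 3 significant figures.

k ≈ 1.71, β ≈ 0.00298

For Gamma(k, rate β): mean = k/β, variance = k/β², so CV = 1/√k.
CV = SD/mean = 440/576 = 0.7639, hence k = 1/CV² = 1.71.
Then β = k/mean = 1.71/576 = 0.00298.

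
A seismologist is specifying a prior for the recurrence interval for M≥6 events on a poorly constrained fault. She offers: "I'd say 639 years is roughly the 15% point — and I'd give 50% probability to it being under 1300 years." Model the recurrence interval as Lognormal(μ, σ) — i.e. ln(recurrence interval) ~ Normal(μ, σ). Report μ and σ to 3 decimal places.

μ ≈ 7.170, σ ≈ 0.685

If T ~ Lognormal(μ,σ) then ln T ~ Normal(μ,σ), so the p-quantile of ln T is μ + z_p·σ.
ln(639) = 6.46 and ln(1300) = 7.17; z_{0.15} = -1.036, z_{0.5} = 0.
σ = (7.17 − 6.46)/(0 − (-1.036)) = 0.685.
μ = 6.46 − (-1.036)·0.685 = 7.170.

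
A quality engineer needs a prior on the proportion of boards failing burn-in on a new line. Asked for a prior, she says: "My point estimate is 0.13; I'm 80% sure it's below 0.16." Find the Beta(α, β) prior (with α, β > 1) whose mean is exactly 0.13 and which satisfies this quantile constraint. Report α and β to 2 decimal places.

With mean 0.13 fixed, write α = 0.13s, β = 0.87s where s = α+β.
Need P(θ < 0.16) = 0.8 under Beta(0.13s, 0.87s). Normal approximation: (q−m)/√(m(1−m)/s) ≈ z_{0.8} = 0.842, so s ≈ 0.13·0.87·(0.842)²/(0.16−0.13)² = 89.0.
At s = 89.0: P(θ<0.16) ≈ 0.807. Adjusting to match 0.8 gives s ≈ 82.58.
So α = 0.13·82.58 ≈ 10.73, β = 0.87·82.58 ≈ 71.84.

α ≈ 10.73, β ≈ 71.84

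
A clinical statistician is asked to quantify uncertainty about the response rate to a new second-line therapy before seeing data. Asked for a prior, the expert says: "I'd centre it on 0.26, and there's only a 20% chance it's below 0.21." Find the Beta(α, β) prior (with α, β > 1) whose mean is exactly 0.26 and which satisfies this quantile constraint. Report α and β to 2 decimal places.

With mean 0.26 fixed, write α = 0.26s, β = 0.74s where s = α+β.
Need P(θ < 0.21) = 0.2 under Beta(0.26s, 0.74s). Normal approximation: (q−m)/√(m(1−m)/s) ≈ z_{0.2} = -0.842, so s ≈ 0.26·0.74·(-0.842)²/(0.21−0.26)² = 54.5.
At s = 54.5: P(θ<0.21) ≈ 0.204. Adjusting to match 0.2 gives s ≈ 56.04.
So α = 0.26·56.04 ≈ 14.57, β = 0.74·56.04 ≈ 41.47.

α ≈ 14.57, β ≈ 41.47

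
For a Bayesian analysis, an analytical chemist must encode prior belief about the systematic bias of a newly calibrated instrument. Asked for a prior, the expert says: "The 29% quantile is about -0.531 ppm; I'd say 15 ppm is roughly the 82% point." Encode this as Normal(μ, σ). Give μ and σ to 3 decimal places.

The p-quantile of Normal(μ,σ) is μ + z_p·σ, with z_{0.29} = -0.5534 and z_{0.82} = 0.9154.
Eliminate σ: μ = (z₂·x₁ − z₁·x₂)/(z₂ − z₁) = (0.9154·-0.531 − (-0.5534)·15)/1.469 = 5.321.
Then σ = (x₂ − x₁)/(z₂ − z₁) = (15 − -0.531)/1.469 = 10.574.

μ = 5.321, σ = 10.574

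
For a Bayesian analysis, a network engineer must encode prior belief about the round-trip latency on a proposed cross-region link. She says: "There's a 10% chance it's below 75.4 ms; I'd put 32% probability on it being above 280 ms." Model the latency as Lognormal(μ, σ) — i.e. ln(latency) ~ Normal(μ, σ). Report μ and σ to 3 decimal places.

If T ~ Lognormal(μ,σ) then ln T ~ Normal(μ,σ), so the p-quantile of ln T is μ + z_p·σ.
ln(75.4) = 4.323 and ln(280) = 5.635; z_{0.1} = -1.282, z_{0.68} = 0.4677.
σ = (5.635 − 4.323)/(0.4677 − (-1.282)) = 0.750.
μ = 4.323 − (-1.282)·0.750 = 5.284.

μ ≈ 5.284, σ ≈ 0.750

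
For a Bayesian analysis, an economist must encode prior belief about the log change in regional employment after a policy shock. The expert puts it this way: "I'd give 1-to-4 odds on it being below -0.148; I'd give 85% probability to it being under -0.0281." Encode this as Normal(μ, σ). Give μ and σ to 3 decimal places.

μ = -0.094, σ = 0.064

For Normal(μ,σ), the p-quantile is μ + z_p·σ. Here z_{0.2} = -0.8416, z_{0.85} = 1.036.
So -0.148 = μ − 0.8416σ and -0.0281 = μ + 1.036σ.
Subtracting: σ = (-0.0281 − -0.148)/(1.036 − (-0.8416)) = 0.064.
Then μ = -0.148 − (-0.8416)·0.064 = -0.094.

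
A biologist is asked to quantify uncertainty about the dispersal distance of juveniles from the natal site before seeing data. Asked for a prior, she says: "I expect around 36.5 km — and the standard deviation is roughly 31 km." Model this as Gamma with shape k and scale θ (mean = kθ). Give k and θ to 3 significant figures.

k ≈ 1.39, θ ≈ 26.3

For Gamma(k, scale θ): mean = kθ, variance = kθ², so CV = 1/√k.
CV = SD/mean = 31/36.5 = 0.8493, hence k = 1/CV² = 1.39.
Then θ = mean/k = 36.5/1.39 = 26.3.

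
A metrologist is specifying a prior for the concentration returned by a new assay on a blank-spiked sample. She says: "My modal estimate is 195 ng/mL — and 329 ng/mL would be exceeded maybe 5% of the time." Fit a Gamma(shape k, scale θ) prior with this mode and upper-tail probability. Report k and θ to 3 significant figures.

Gamma(k,θ) with k>1 has mode (k−1)θ, so θ = 195/(k−1).
Need P(X < 329) = 0.95 with θ tied to k this way. Start at k = 2, θ = 195: P(X<329) ≈ 0.503.
Too low — raise k to concentrate. Iterating converges to k ≈ 11.2.
Then θ = 195/(11.2−1) ≈ 19.1.

k ≈ 11.2, θ ≈ 19.1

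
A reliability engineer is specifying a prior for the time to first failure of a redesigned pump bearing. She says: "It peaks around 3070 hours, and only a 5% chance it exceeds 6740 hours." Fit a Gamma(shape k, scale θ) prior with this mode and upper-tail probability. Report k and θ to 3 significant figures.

k ≈ 5.45, θ ≈ 690

Gamma(k,θ) with k>1 has mode (k−1)θ, so θ = 3070/(k−1).
Need P(X < 6740) = 0.95 with θ tied to k this way. Start at k = 2, θ = 3070: P(X<6740) ≈ 0.644.
Too low — raise k to concentrate. Iterating converges to k ≈ 5.45.
Then θ = 3070/(5.45−1) ≈ 690.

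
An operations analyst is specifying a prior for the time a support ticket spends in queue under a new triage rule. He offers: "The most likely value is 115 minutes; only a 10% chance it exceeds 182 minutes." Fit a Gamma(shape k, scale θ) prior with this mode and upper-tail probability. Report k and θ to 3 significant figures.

Gamma(k,θ) with k>1 has mode (k−1)θ, so θ = 115/(k−1).
Need P(X < 182) = 0.9 with θ tied to k this way. Start at k = 2, θ = 115: P(X<182) ≈ 0.469.
Too low — raise k to concentrate. Iterating converges to k ≈ 9.9.
Then θ = 115/(9.9−1) ≈ 12.9.

k ≈ 9.9, θ ≈ 12.9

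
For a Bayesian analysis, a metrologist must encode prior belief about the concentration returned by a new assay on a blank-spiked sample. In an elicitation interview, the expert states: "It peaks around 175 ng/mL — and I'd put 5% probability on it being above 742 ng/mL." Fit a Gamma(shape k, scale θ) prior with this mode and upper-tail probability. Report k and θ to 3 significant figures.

Gamma(k,θ) with k>1 has mode (k−1)θ, so θ = 175/(k−1).
Need P(X < 742) = 0.95 with θ tied to k this way. Start at k = 2, θ = 175: P(X<742) ≈ 0.925.
Too low — raise k to concentrate. Iterating converges to k ≈ 2.19.
Then θ = 175/(2.19−1) ≈ 147.

k ≈ 2.19, θ ≈ 147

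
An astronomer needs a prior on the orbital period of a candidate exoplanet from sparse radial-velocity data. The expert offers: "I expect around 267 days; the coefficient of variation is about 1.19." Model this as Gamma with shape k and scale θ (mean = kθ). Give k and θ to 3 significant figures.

For Gamma(k, scale θ): mean = kθ, variance = kθ², so CV = 1/√k.
CV = 1.19, hence k = 1/CV² = 0.706.
Then θ = mean/k = 267/0.706 = 378.

k ≈ 0.706, θ ≈ 378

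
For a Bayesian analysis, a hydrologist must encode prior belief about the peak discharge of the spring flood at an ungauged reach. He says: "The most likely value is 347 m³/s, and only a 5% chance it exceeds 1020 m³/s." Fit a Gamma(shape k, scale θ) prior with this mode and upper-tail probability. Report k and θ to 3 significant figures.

k ≈ 3.29, θ ≈ 152

Gamma(k,θ) with k>1 has mode (k−1)θ, so θ = 347/(k−1).
Need P(X < 1020) = 0.95 with θ tied to k this way. Start at k = 2, θ = 347: P(X<1020) ≈ 0.792.
Too low — raise k to concentrate. Iterating converges to k ≈ 3.29.
Then θ = 347/(3.29−1) ≈ 152.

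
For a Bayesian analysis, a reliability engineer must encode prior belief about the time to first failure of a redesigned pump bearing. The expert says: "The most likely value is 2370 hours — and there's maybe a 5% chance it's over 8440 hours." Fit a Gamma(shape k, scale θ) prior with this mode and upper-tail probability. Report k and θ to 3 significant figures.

Gamma(k,θ) with k>1 has mode (k−1)θ, so θ = 2370/(k−1).
Need P(X < 8440) = 0.95 with θ tied to k this way. Start at k = 2, θ = 2370: P(X<8440) ≈ 0.870.
Too low — raise k to concentrate. Iterating converges to k ≈ 2.6.
Then θ = 2370/(2.6−1) ≈ 1490.

k ≈ 2.6, θ ≈ 1490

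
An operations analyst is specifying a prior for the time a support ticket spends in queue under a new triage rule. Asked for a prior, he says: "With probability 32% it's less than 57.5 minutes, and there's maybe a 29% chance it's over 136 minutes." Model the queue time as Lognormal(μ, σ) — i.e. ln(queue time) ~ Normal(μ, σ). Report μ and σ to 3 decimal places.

If T ~ Lognormal(μ,σ) then ln T ~ Normal(μ,σ), so the p-quantile of ln T is μ + z_p·σ.
ln(57.5) = 4.052 and ln(136) = 4.913; z_{0.32} = -0.4677, z_{0.71} = 0.5534.
σ = (4.913 − 4.052)/(0.5534 − (-0.4677)) = 0.843.
μ = 4.052 − (-0.4677)·0.843 = 4.446.

μ ≈ 4.446, σ ≈ 0.843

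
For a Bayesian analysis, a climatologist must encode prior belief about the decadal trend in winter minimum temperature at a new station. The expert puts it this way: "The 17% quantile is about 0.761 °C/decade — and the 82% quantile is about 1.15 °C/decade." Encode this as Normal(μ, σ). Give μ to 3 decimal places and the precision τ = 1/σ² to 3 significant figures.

The p-quantile of Normal(μ,σ) is μ + z_p·σ, with z_{0.17} = -0.9542 and z_{0.82} = 0.9154.
Eliminate σ: μ = (z₂·x₁ − z₁·x₂)/(z₂ − z₁) = (0.9154·0.761 − (-0.9542)·1.15)/1.87 = 0.960.
Then σ = (x₂ − x₁)/(z₂ − z₁) = (1.15 − 0.761)/1.87 = 0.208.
Precision τ = 1/σ² = 1/0.2081² = 23.1.

μ = 0.960, τ = 23.1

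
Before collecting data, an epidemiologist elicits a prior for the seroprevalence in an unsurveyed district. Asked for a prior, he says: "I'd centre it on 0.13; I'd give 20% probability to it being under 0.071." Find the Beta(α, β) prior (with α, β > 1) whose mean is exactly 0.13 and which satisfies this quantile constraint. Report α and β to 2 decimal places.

With mean 0.13 fixed, write α = 0.13s, β = 0.87s where s = α+β.
Need P(θ < 0.071) = 0.2 under Beta(0.13s, 0.87s). Normal approximation: (q−m)/√(m(1−m)/s) ≈ z_{0.2} = -0.842, so s ≈ 0.13·0.87·(-0.842)²/(0.071−0.13)² = 23.0.
At s = 23.0: P(θ<0.071) ≈ 0.204. Adjusting to match 0.2 gives s ≈ 23.64.
So α = 0.13·23.64 ≈ 3.07, β = 0.87·23.64 ≈ 20.56.

α ≈ 3.07, β ≈ 20.56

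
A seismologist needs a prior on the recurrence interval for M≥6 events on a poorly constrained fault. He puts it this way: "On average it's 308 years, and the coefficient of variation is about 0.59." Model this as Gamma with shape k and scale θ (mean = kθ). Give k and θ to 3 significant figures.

For Gamma(k, scale θ): mean = kθ, variance = kθ², so CV = 1/√k.
CV = 0.59, hence k = 1/CV² = 2.87.
Then θ = mean/k = 308/2.87 = 107.

k ≈ 2.87, θ ≈ 107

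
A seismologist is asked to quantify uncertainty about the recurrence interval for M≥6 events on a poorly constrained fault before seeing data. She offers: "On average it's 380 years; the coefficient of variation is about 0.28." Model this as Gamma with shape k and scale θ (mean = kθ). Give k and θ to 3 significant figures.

k ≈ 12.8, θ ≈ 29.8

For Gamma(k, scale θ): mean = kθ, variance = kθ², so CV = 1/√k.
CV = 0.28, hence k = 1/CV² = 12.8.
Then θ = mean/k = 380/12.8 = 29.8.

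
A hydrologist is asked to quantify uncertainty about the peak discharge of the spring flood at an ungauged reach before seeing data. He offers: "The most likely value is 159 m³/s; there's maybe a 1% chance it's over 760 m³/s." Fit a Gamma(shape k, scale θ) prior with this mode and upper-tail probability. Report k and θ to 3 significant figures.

k ≈ 2.62, θ ≈ 97.9

Gamma(k,θ) with k>1 has mode (k−1)θ, so θ = 159/(k−1).
Need P(X < 760) = 0.99 with θ tied to k this way. Start at k = 2, θ = 159: P(X<760) ≈ 0.951.
Too low — raise k to concentrate. Iterating converges to k ≈ 2.62.
Then θ = 159/(2.62−1) ≈ 97.9.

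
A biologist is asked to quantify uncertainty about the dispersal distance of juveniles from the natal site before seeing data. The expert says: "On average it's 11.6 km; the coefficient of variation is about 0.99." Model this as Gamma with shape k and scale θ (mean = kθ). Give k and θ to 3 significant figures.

k ≈ 1.02, θ ≈ 11.4

For Gamma(k, scale θ): mean = kθ, variance = kθ², so CV = 1/√k.
CV = 0.99, hence k = 1/CV² = 1.02.
Then θ = mean/k = 11.6/1.02 = 11.4.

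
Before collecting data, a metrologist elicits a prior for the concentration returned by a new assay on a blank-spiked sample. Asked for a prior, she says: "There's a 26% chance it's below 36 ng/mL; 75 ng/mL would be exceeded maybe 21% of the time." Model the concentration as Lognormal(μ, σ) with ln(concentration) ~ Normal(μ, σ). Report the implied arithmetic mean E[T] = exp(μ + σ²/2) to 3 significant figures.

E[T] ≈ 56.7 ng/mL

If T ~ Lognormal(μ,σ) then ln T ~ Normal(μ,σ), so the p-quantile of ln T is μ + z_p·σ.
ln(36) = 3.584 and ln(75) = 4.317; z_{0.26} = -0.6433, z_{0.79} = 0.8064.
σ = (4.317 − 3.584)/(0.8064 − (-0.6433)) = 0.506.
μ = 3.584 − (-0.6433)·0.506 = 3.909.
E[T] = exp(μ + σ²/2) = exp(3.909 + 0.1282) = 56.7 ng/mL.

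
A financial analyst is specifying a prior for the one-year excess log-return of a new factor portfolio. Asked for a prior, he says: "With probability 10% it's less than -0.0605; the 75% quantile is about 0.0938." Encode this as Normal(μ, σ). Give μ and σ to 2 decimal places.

For Normal(μ,σ), the p-quantile is μ + z_p·σ. Here z_{0.1} = -1.282, z_{0.75} = 0.6745.
So -0.0605 = μ − 1.282σ and 0.0938 = μ + 0.6745σ.
Subtracting: σ = (0.0938 − -0.0605)/(0.6745 − (-1.282)) = 0.08.
Then μ = -0.0605 − (-1.282)·0.08 = 0.04.

μ = 0.04, σ = 0.08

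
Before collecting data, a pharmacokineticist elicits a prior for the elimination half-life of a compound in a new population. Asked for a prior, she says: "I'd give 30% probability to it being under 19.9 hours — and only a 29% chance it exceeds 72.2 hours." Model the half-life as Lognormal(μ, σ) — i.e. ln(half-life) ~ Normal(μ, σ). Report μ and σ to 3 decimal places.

If T ~ Lognormal(μ,σ) then ln T ~ Normal(μ,σ), so the p-quantile of ln T is μ + z_p·σ.
ln(19.9) = 2.991 and ln(72.2) = 4.279; z_{0.3} = -0.5244, z_{0.71} = 0.5534.
σ = (4.279 − 2.991)/(0.5534 − (-0.5244)) = 1.196.
μ = 2.991 − (-0.5244)·1.196 = 3.618.

μ ≈ 3.618, σ ≈ 1.196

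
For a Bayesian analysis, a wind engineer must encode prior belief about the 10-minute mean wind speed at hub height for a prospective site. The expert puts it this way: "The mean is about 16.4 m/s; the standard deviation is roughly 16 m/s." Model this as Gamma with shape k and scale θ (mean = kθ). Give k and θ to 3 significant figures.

For Gamma(k, scale θ): mean = kθ, variance = kθ², so CV = 1/√k.
CV = SD/mean = 16/16.4 = 0.9756, hence k = 1/CV² = 1.05.
Then θ = mean/k = 16.4/1.05 = 15.6.

k ≈ 1.05, θ ≈ 15.6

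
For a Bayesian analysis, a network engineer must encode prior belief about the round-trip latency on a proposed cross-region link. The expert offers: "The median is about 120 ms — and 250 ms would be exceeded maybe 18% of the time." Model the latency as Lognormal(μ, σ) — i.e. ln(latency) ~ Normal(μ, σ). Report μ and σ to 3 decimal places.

μ ≈ 4.787, σ ≈ 0.802

If T ~ Lognormal(μ,σ) then ln T ~ Normal(μ,σ), so the p-quantile of ln T is μ + z_p·σ.
ln(120) = 4.787 and ln(250) = 5.521; z_{0.5} = 0, z_{0.82} = 0.9154.
σ = (5.521 − 4.787)/(0.9154 − (0)) = 0.802.
μ = 4.787 − (0)·0.802 = 4.787.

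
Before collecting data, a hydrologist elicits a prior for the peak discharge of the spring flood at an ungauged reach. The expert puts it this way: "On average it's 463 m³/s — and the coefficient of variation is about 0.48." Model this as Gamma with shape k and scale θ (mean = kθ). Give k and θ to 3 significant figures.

k ≈ 4.34, θ ≈ 107

For Gamma(k, scale θ): mean = kθ, variance = kθ², so CV = 1/√k.
CV = 0.48, hence k = 1/CV² = 4.34.
Then θ = mean/k = 463/4.34 = 107.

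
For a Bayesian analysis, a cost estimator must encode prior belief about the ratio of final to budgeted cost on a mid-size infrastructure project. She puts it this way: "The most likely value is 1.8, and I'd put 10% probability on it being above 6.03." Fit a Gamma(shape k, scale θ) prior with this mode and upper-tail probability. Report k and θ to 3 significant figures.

k ≈ 2.29, θ ≈ 1.4

Gamma(k,θ) with k>1 has mode (k−1)θ, so θ = 1.8/(k−1).
Need P(X < 6.03) = 0.9 with θ tied to k this way. Start at k = 2, θ = 1.8: P(X<6.03) ≈ 0.847.
Too low — raise k to concentrate. Iterating converges to k ≈ 2.29.
Then θ = 1.8/(2.29−1) ≈ 1.4.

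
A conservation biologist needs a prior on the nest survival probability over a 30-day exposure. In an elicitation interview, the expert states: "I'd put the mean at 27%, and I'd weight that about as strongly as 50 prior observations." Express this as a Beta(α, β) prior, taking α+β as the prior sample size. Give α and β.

α = 13.5, β = 36.5

Under the effective-sample-size interpretation, Beta(α, β) has prior mean α/(α+β) and prior sample size α+β.
So α+β = 50 and α/(α+β) = 0.27, giving α = 0.27·50 = 13.5 and β = 50 − 13.5 = 36.5.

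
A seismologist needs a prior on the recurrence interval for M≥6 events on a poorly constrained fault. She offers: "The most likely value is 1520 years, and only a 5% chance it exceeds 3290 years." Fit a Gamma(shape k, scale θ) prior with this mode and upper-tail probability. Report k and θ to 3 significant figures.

k ≈ 5.62, θ ≈ 329

Gamma(k,θ) with k>1 has mode (k−1)θ, so θ = 1520/(k−1).
Need P(X < 3290) = 0.95 with θ tied to k this way. Start at k = 2, θ = 1520: P(X<3290) ≈ 0.637.
Too low — raise k to concentrate. Iterating converges to k ≈ 5.62.
Then θ = 1520/(5.62−1) ≈ 329.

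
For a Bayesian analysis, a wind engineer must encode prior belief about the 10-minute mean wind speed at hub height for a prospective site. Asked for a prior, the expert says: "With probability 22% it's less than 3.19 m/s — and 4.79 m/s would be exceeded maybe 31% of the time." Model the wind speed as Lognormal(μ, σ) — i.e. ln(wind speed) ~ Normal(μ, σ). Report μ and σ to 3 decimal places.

If T ~ Lognormal(μ,σ) then ln T ~ Normal(μ,σ), so the p-quantile of ln T is μ + z_p·σ.
ln(3.19) = 1.16 and ln(4.79) = 1.567; z_{0.22} = -0.7722, z_{0.69} = 0.4959.
σ = (1.567 − 1.16)/(0.4959 − (-0.7722)) = 0.321.
μ = 1.16 − (-0.7722)·0.321 = 1.408.

μ ≈ 1.408, σ ≈ 0.321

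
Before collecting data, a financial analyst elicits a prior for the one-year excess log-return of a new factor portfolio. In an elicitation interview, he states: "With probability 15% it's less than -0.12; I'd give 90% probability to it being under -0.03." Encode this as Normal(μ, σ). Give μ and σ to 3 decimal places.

μ = -0.080, σ = 0.039

The p-quantile of Normal(μ,σ) is μ + z_p·σ, with z_{0.15} = -1.036 and z_{0.9} = 1.282.
Eliminate σ: μ = (z₂·x₁ − z₁·x₂)/(z₂ − z₁) = (1.282·-0.12 − (-1.036)·-0.03)/2.318 = -0.080.
Then σ = (x₂ − x₁)/(z₂ − z₁) = (-0.03 − -0.12)/2.318 = 0.039.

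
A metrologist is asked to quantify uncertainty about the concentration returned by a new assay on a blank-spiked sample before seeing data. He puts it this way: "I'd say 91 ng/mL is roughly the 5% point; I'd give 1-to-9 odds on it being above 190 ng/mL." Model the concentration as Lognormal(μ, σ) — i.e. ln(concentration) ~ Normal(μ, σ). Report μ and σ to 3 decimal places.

μ ≈ 4.925, σ ≈ 0.252

If T ~ Lognormal(μ,σ) then ln T ~ Normal(μ,σ), so the p-quantile of ln T is μ + z_p·σ.
ln(91) = 4.511 and ln(190) = 5.247; z_{0.05} = -1.645, z_{0.9} = 1.282.
σ = (5.247 − 4.511)/(1.282 − (-1.645)) = 0.252.
μ = 4.511 − (-1.645)·0.252 = 4.925.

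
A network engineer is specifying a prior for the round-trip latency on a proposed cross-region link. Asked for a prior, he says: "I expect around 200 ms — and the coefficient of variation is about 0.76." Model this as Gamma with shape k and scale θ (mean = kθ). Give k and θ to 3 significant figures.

For Gamma(k, scale θ): mean = kθ, variance = kθ², so CV = 1/√k.
CV = 0.76, hence k = 1/CV² = 1.73.
Then θ = mean/k = 200/1.73 = 116.

k ≈ 1.73, θ ≈ 116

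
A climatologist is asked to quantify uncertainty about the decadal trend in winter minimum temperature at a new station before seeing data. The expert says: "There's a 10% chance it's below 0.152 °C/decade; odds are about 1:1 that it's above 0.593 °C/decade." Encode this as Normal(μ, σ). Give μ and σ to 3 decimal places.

The p-quantile of Normal(μ,σ) is μ + z_p·σ, with z_{0.1} = -1.282 and z_{0.5} = 0.
Eliminate σ: μ = (z₂·x₁ − z₁·x₂)/(z₂ − z₁) = (0·0.152 − (-1.282)·0.593)/1.282 = 0.593.
Then σ = (x₂ − x₁)/(z₂ − z₁) = (0.593 − 0.152)/1.282 = 0.344.

μ = 0.593, σ = 0.344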